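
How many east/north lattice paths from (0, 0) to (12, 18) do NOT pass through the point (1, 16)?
Number of paths = 86491899

Total paths from (0, 0) to (12, 18): C(30, 12) = 86493225. Paths through (1, 16): (paths (0, 0) → (1, 16)) × (paths (1, 16) → (12, 18)) = C(17, 1) · C(13, 11) = 17 · 78 = 1326. Avoidance count = 86493225 − 1326 = 86491899.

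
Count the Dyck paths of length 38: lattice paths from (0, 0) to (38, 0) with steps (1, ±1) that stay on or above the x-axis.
C_19 = 1767263190

These Dyck paths are counted by the Catalan number C_n = (1/(n + 1)) · C(2n, n). For n = 19: C_19 = (1/20) · C(38, 19) = 35345263800/20 = 1767263190.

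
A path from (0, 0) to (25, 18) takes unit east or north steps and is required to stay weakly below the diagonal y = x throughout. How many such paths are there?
Number of paths = 187187399448

By the reflection principle (André's argument), the number of monotone paths to (25, 18) with n ≤ m that never go above y = x is C(43, 25) − C(43, 26) = 608359048206 − 421171648758 = 187187399448.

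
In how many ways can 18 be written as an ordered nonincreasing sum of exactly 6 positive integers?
p(18, 6 parts) = 58

Partitions of n into exactly k parts are in bijection with partitions of n − k into at most k parts (subtract 1 from each part). So p(18, exactly 6) = p(12, parts ≤ 6). Computing via the recurrence p(m, j) = p(m, j−1) + p(m−j, j) gives 58.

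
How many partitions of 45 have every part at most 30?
p(45, parts ≤ 30) = 88626

Use the recurrence p(n, m) = p(n, m−1) + p(n−m, m): either the largest part is < m (count p(n, m−1)) or the largest part is exactly m (remove one copy of m, count p(n−m, m)). With p(0, ·) = 1 this gives p(45, parts ≤ 30) = 88626. (By conjugating Young diagrams, this also counts partitions of 45 into at most 30 parts.)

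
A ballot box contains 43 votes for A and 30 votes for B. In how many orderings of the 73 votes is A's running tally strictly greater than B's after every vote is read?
Strict-lead orderings = 49674383671015111008

Total orderings of the 73 votes with 43 for A: C(73, 43) = 278940769844931007968. By the Bertrand ballot formula (Cycle Lemma / reflection principle), the number of orderings in which A is strictly ahead of B throughout is (p − q)/(p + q) · C(p + q, p) = (43 − 30)/(43 + 30) · 278940769844931007968 = 49674383671015111008.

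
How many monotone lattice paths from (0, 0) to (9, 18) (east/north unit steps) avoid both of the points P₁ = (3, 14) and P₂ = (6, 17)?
Number of paths = 4194637

Inclusion–exclusion. Total paths: C(27, 9) = 4686825. Through P₁: C(17, 3)·C(10, 6) = 142800. Through P₂: C(23, 6)·C(4, 3) = 403788. Since P₁ is strictly southwest of P₂, a monotone path through both must visit P₁ then P₂; paths through both = C(17, 3)·C(6, 3)·C(4, 3) = 54400. Avoid both = 4686825 − 142800 − 403788 + 54400 = 4194637.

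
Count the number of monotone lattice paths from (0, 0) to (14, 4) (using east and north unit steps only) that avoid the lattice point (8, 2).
Number of paths = 1800

Total paths from (0, 0) to (14, 4): C(18, 14) = 3060. Paths through (8, 2): (paths (0, 0) → (8, 2)) × (paths (8, 2) → (14, 4)) = C(10, 8) · C(8, 6) = 45 · 28 = 1260. Avoidance count = 3060 − 1260 = 1800.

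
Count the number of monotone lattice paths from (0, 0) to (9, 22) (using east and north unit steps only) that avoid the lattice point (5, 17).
Number of paths = 16841991

Total paths from (0, 0) to (9, 22): C(31, 9) = 20160075. Paths through (5, 17): (paths (0, 0) → (5, 17)) × (paths (5, 17) → (9, 22)) = C(22, 5) · C(9, 4) = 26334 · 126 = 3318084. Avoidance count = 20160075 − 3318084 = 16841991.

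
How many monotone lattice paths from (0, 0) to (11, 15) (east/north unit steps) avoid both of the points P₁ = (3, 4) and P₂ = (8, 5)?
Number of paths = 4772768

Inclusion–exclusion. Total paths: C(26, 11) = 7726160. Through P₁: C(7, 3)·C(19, 8) = 2645370. Through P₂: C(13, 8)·C(13, 3) = 368082. Since P₁ is strictly southwest of P₂, a monotone path through both must visit P₁ then P₂; paths through both = C(7, 3)·C(6, 5)·C(13, 3) = 60060. Avoid both = 7726160 − 2645370 − 368082 + 60060 = 4772768.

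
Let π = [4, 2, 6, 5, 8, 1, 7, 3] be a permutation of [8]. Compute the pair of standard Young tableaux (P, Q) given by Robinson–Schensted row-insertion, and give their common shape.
P = [1, 3, 7] / [2, 5, 8] / [4, 6];  Q = [1, 3, 5] / [2, 4, 7] / [6, 8];  common shape = (3, 3, 2)

Row-insert the values π_1, π_2, … into P one at a time, bumping the leftmost entry strictly greater than the inserted value down to the next row. The recording tableau Q records, in position (i, j), the step at which that cell was added to P.
  Insert 4 (step 1): P = [4];  Q = [1]
  Insert 2 (step 2): P = [2] / [4];  Q = [1] / [2]
  Insert 6 (step 3): P = [2, 6] / [4];  Q = [1, 3] / [2]
  Insert 5 (step 4): P = [2, 5] / [4, 6];  Q = [1, 3] / [2, 4]
  Insert 8 (step 5): P = [2, 5, 8] / [4, 6];  Q = [1, 3, 5] / [2, 4]
  Insert 1 (step 6): P = [1, 5, 8] / [2, 6] / [4];  Q = [1, 3, 5] / [2, 4] / [6]
  Insert 7 (step 7): P = [1, 5, 7] / [2, 6, 8] / [4];  Q = [1, 3, 5] / [2, 4, 7] / [6]
  Insert 3 (step 8): P = [1, 3, 7] / [2, 5, 8] / [4, 6];  Q = [1, 3, 5] / [2, 4, 7] / [6, 8]
Final shape: (3, 3, 2).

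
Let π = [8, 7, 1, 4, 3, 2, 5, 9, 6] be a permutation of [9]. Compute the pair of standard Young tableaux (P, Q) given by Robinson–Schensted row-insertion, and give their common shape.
P = [1, 2, 5, 6] / [3, 9] / [4] / [7] / [8];  Q = [1, 4, 7, 8] / [2, 9] / [3] / [5] / [6];  common shape = (4, 2, 1, 1, 1)

Row-insert the values π_1, π_2, … into P one at a time, bumping the leftmost entry strictly greater than the inserted value down to the next row. The recording tableau Q records, in position (i, j), the step at which that cell was added to P.
  Insert 8 (step 1): P = [8];  Q = [1]
  Insert 7 (step 2): P = [7] / [8];  Q = [1] / [2]
  Insert 1 (step 3): P = [1] / [7] / [8];  Q = [1] / [2] / [3]
  Insert 4 (step 4): P = [1, 4] / [7] / [8];  Q = [1, 4] / [2] / [3]
  Insert 3 (step 5): P = [1, 3] / [4] / [7] / [8];  Q = [1, 4] / [2] / [3] / [5]
  Insert 2 (step 6): P = [1, 2] / [3] / [4] / [7] / [8];  Q = [1, 4] / [2] / [3] / [5] / [6]
  Insert 5 (step 7): P = [1, 2, 5] / [3] / [4] / [7] / [8];  Q = [1, 4, 7] / [2] / [3] / [5] / [6]
  Insert 9 (step 8): P = [1, 2, 5, 9] / [3] / [4] / [7] / [8];  Q = [1, 4, 7, 8] / [2] / [3] / [5] / [6]
  Insert 6 (step 9): P = [1, 2, 5, 6] / [3, 9] / [4] / [7] / [8];  Q = [1, 4, 7, 8] / [2, 9] / [3] / [5] / [6]
Final shape: (4, 2, 1, 1, 1).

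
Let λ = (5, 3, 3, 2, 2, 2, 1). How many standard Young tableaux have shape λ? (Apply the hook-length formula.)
# SYT of shape (5, 3, 3, 2, 2, 2, 1) = 5346432

Hook-length formula: f^λ = n! / Π hook(c), product over all cells c of the Young diagram. For λ = (5, 3, 3, 2, 2, 2, 1), n = 18 boxes. Hook lengths by row (left-to-right, top-to-bottom): [11, 9, 5, 2, 1]; [8, 6, 2]; [7, 5, 1]; [5, 3]; [4, 2]; [3, 1]; [1]. Product of hooks = 1197504000. So f^λ = 18! / 1197504000 = 6402373705728000 / 1197504000 = 5346432.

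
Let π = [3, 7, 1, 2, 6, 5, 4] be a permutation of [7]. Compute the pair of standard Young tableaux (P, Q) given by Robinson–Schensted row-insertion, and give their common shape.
P = [1, 2, 4] / [3, 5] / [6] / [7];  Q = [1, 2, 5] / [3, 4] / [6] / [7];  common shape = (3, 2, 1, 1)

Row-insert the values π_1, π_2, … into P one at a time, bumping the leftmost entry strictly greater than the inserted value down to the next row. The recording tableau Q records, in position (i, j), the step at which that cell was added to P.
  Insert 3 (step 1): P = [3];  Q = [1]
  Insert 7 (step 2): P = [3, 7];  Q = [1, 2]
  Insert 1 (step 3): P = [1, 7] / [3];  Q = [1, 2] / [3]
  Insert 2 (step 4): P = [1, 2] / [3, 7];  Q = [1, 2] / [3, 4]
  Insert 6 (step 5): P = [1, 2, 6] / [3, 7];  Q = [1, 2, 5] / [3, 4]
  Insert 5 (step 6): P = [1, 2, 5] / [3, 6] / [7];  Q = [1, 2, 5] / [3, 4] / [6]
  Insert 4 (step 7): P = [1, 2, 4] / [3, 5] / [6] / [7];  Q = [1, 2, 5] / [3, 4] / [6] / [7]
Final shape: (3, 2, 1, 1).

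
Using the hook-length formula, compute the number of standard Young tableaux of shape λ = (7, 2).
# SYT of shape (7, 2) = 27

Hook-length formula: f^λ = n! / Π hook(c), product over all cells c of the Young diagram. For λ = (7, 2), n = 9 boxes. Hook lengths by row (left-to-right, top-to-bottom): [8, 7, 5, 4, 3, 2, 1]; [2, 1]. Product of hooks = 13440. So f^λ = 9! / 13440 = 362880 / 13440 = 27.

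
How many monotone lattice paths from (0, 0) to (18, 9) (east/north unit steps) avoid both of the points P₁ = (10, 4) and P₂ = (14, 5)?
Number of paths = 2934928

Inclusion–exclusion. Total paths: C(27, 18) = 4686825. Through P₁: C(14, 10)·C(13, 8) = 1288287. Through P₂: C(19, 14)·C(8, 4) = 813960. Since P₁ is strictly southwest of P₂, a monotone path through both must visit P₁ then P₂; paths through both = C(14, 10)·C(5, 4)·C(8, 4) = 350350. Avoid both = 4686825 − 1288287 − 813960 + 350350 = 2934928.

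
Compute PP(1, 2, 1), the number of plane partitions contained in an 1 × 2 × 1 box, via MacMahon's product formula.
PP(1, 2, 1) = 3

Evaluate the triple product over i = 1..1, j = 1..2, k = 1..1. The factors are (2/1) · (3/2). The numerators and denominators telescope so the product is an integer; carrying out the multiplication exactly gives PP(1, 2, 1) = 3.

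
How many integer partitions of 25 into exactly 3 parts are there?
p(25, 3 parts) = 52

Partitions of n into exactly k parts are in bijection with partitions of n − k into at most k parts (subtract 1 from each part). So p(25, exactly 3) = p(22, parts ≤ 3). Computing via the recurrence p(m, j) = p(m, j−1) + p(m−j, j) gives 52.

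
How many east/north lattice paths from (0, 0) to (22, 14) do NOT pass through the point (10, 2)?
Number of paths = 3617822904

Total paths from (0, 0) to (22, 14): C(36, 22) = 3796297200. Paths through (10, 2): (paths (0, 0) → (10, 2)) × (paths (10, 2) → (22, 14)) = C(12, 10) · C(24, 12) = 66 · 2704156 = 178474296. Avoidance count = 3796297200 − 178474296 = 3617822904.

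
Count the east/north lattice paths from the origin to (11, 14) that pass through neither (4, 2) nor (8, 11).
Number of paths = 2404440

Inclusion–exclusion. Total paths: C(25, 11) = 4457400. Through P₁: C(6, 4)·C(19, 7) = 755820. Through P₂: C(19, 8)·C(6, 3) = 1511640. Since P₁ is strictly southwest of P₂, a monotone path through both must visit P₁ then P₂; paths through both = C(6, 4)·C(13, 4)·C(6, 3) = 214500. Avoid both = 4457400 − 755820 − 1511640 + 214500 = 2404440.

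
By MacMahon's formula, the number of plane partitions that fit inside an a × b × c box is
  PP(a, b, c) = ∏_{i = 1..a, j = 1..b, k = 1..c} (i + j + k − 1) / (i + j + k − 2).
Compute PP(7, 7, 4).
PP(7, 7, 4) = 142174944340

Evaluate the triple product over i = 1..7, j = 1..7, k = 1..4. The factors are (2/1) · (3/2) · (4/3) · (5/4) · (3/2) · (4/3) · (5/4) · (6/5) · … (196 factors total). The numerators and denominators telescope so the product is an integer; carrying out the multiplication exactly gives PP(7, 7, 4) = 142174944340.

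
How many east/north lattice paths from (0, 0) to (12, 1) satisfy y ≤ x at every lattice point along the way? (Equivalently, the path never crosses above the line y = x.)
Number of paths = 12

By the reflection principle (André's argument), the number of monotone paths to (12, 1) with n ≤ m that never go above y = x is C(13, 12) − C(13, 13) = 13 − 1 = 12.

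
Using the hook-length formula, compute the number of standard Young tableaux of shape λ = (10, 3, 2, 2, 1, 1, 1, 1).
# SYT of shape (10, 3, 2, 2, 1, 1, 1, 1) = 76076000

Hook-length formula: f^λ = n! / Π hook(c), product over all cells c of the Young diagram. For λ = (10, 3, 2, 2, 1, 1, 1, 1), n = 21 boxes. Hook lengths by row (left-to-right, top-to-bottom): [17, 12, 9, 7, 6, 5, 4, 3, 2, 1]; [9, 4, 1]; [7, 2]; [6, 1]; [4]; [3]; [2]; [1]. Product of hooks = 671577661440. So f^λ = 21! / 671577661440 = 51090942171709440000 / 671577661440 = 76076000.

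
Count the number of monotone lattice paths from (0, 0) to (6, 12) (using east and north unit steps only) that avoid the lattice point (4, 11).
Number of paths = 14469

Total paths from (0, 0) to (6, 12): C(18, 6) = 18564. Paths through (4, 11): (paths (0, 0) → (4, 11)) × (paths (4, 11) → (6, 12)) = C(15, 4) · C(3, 2) = 1365 · 3 = 4095. Avoidance count = 18564 − 4095 = 14469.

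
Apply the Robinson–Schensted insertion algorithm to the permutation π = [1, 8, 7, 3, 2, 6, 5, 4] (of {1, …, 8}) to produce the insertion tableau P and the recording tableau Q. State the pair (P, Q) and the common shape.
P = [1, 2, 4] / [3, 5] / [6] / [7] / [8];  Q = [1, 2, 6] / [3, 7] / [4] / [5] / [8];  common shape = (3, 2, 1, 1, 1)

Row-insert the values π_1, π_2, … into P one at a time, bumping the leftmost entry strictly greater than the inserted value down to the next row. The recording tableau Q records, in position (i, j), the step at which that cell was added to P.
  Insert 1 (step 1): P = [1];  Q = [1]
  Insert 8 (step 2): P = [1, 8];  Q = [1, 2]
  Insert 7 (step 3): P = [1, 7] / [8];  Q = [1, 2] / [3]
  Insert 3 (step 4): P = [1, 3] / [7] / [8];  Q = [1, 2] / [3] / [4]
  Insert 2 (step 5): P = [1, 2] / [3] / [7] / [8];  Q = [1, 2] / [3] / [4] / [5]
  Insert 6 (step 6): P = [1, 2, 6] / [3] / [7] / [8];  Q = [1, 2, 6] / [3] / [4] / [5]
  Insert 5 (step 7): P = [1, 2, 5] / [3, 6] / [7] / [8];  Q = [1, 2, 6] / [3, 7] / [4] / [5]
  Insert 4 (step 8): P = [1, 2, 4] / [3, 5] / [6] / [7] / [8];  Q = [1, 2, 6] / [3, 7] / [4] / [5] / [8]
Final shape: (3, 2, 1, 1, 1).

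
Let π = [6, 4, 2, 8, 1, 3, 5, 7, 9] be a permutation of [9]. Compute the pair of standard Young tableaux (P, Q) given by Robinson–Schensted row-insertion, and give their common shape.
P = [1, 3, 5, 7, 9] / [2, 8] / [4] / [6];  Q = [1, 4, 7, 8, 9] / [2, 6] / [3] / [5];  common shape = (5, 2, 1, 1)

Row-insert the values π_1, π_2, … into P one at a time, bumping the leftmost entry strictly greater than the inserted value down to the next row. The recording tableau Q records, in position (i, j), the step at which that cell was added to P.
  Insert 6 (step 1): P = [6];  Q = [1]
  Insert 4 (step 2): P = [4] / [6];  Q = [1] / [2]
  Insert 2 (step 3): P = [2] / [4] / [6];  Q = [1] / [2] / [3]
  Insert 8 (step 4): P = [2, 8] / [4] / [6];  Q = [1, 4] / [2] / [3]
  Insert 1 (step 5): P = [1, 8] / [2] / [4] / [6];  Q = [1, 4] / [2] / [3] / [5]
  Insert 3 (step 6): P = [1, 3] / [2, 8] / [4] / [6];  Q = [1, 4] / [2, 6] / [3] / [5]
  Insert 5 (step 7): P = [1, 3, 5] / [2, 8] / [4] / [6];  Q = [1, 4, 7] / [2, 6] / [3] / [5]
  Insert 7 (step 8): P = [1, 3, 5, 7] / [2, 8] / [4] / [6];  Q = [1, 4, 7, 8] / [2, 6] / [3] / [5]
  Insert 9 (step 9): P = [1, 3, 5, 7, 9] / [2, 8] / [4] / [6];  Q = [1, 4, 7, 8, 9] / [2, 6] / [3] / [5]
Final shape: (5, 2, 1, 1).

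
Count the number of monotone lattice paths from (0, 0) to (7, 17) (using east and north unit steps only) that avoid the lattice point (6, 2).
Number of paths = 345656

Total paths from (0, 0) to (7, 17): C(24, 7) = 346104. Paths through (6, 2): (paths (0, 0) → (6, 2)) × (paths (6, 2) → (7, 17)) = C(8, 6) · C(16, 1) = 28 · 16 = 448. Avoidance count = 346104 − 448 = 345656.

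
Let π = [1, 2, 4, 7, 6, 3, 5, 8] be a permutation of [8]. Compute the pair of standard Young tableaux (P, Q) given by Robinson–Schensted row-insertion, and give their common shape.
P = [1, 2, 3, 5, 8] / [4, 6] / [7];  Q = [1, 2, 3, 4, 8] / [5, 7] / [6];  common shape = (5, 2, 1)

Row-insert the values π_1, π_2, … into P one at a time, bumping the leftmost entry strictly greater than the inserted value down to the next row. The recording tableau Q records, in position (i, j), the step at which that cell was added to P.
  Insert 1 (step 1): P = [1];  Q = [1]
  Insert 2 (step 2): P = [1, 2];  Q = [1, 2]
  Insert 4 (step 3): P = [1, 2, 4];  Q = [1, 2, 3]
  Insert 7 (step 4): P = [1, 2, 4, 7];  Q = [1, 2, 3, 4]
  Insert 6 (step 5): P = [1, 2, 4, 6] / [7];  Q = [1, 2, 3, 4] / [5]
  Insert 3 (step 6): P = [1, 2, 3, 6] / [4] / [7];  Q = [1, 2, 3, 4] / [5] / [6]
  Insert 5 (step 7): P = [1, 2, 3, 5] / [4, 6] / [7];  Q = [1, 2, 3, 4] / [5, 7] / [6]
  Insert 8 (step 8): P = [1, 2, 3, 5, 8] / [4, 6] / [7];  Q = [1, 2, 3, 4, 8] / [5, 7] / [6]
Final shape: (5, 2, 1).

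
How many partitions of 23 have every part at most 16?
p(23, parts ≤ 16) = 1225

Use the recurrence p(n, m) = p(n, m−1) + p(n−m, m): either the largest part is < m (count p(n, m−1)) or the largest part is exactly m (remove one copy of m, count p(n−m, m)). With p(0, ·) = 1 this gives p(23, parts ≤ 16) = 1225. (By conjugating Young diagrams, this also counts partitions of 23 into at most 16 parts.)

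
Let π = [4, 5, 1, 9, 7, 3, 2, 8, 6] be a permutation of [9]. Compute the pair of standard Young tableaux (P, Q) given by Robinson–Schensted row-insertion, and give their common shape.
P = [1, 2, 6, 8] / [3, 5, 7] / [4] / [9];  Q = [1, 2, 4, 8] / [3, 5, 9] / [6] / [7];  common shape = (4, 3, 1, 1)

Row-insert the values π_1, π_2, … into P one at a time, bumping the leftmost entry strictly greater than the inserted value down to the next row. The recording tableau Q records, in position (i, j), the step at which that cell was added to P.
  Insert 4 (step 1): P = [4];  Q = [1]
  Insert 5 (step 2): P = [4, 5];  Q = [1, 2]
  Insert 1 (step 3): P = [1, 5] / [4];  Q = [1, 2] / [3]
  Insert 9 (step 4): P = [1, 5, 9] / [4];  Q = [1, 2, 4] / [3]
  Insert 7 (step 5): P = [1, 5, 7] / [4, 9];  Q = [1, 2, 4] / [3, 5]
  Insert 3 (step 6): P = [1, 3, 7] / [4, 5] / [9];  Q = [1, 2, 4] / [3, 5] / [6]
  Insert 2 (step 7): P = [1, 2, 7] / [3, 5] / [4] / [9];  Q = [1, 2, 4] / [3, 5] / [6] / [7]
  Insert 8 (step 8): P = [1, 2, 7, 8] / [3, 5] / [4] / [9];  Q = [1, 2, 4, 8] / [3, 5] / [6] / [7]
  Insert 6 (step 9): P = [1, 2, 6, 8] / [3, 5, 7] / [4] / [9];  Q = [1, 2, 4, 8] / [3, 5, 9] / [6] / [7]
Final shape: (4, 3, 1, 1).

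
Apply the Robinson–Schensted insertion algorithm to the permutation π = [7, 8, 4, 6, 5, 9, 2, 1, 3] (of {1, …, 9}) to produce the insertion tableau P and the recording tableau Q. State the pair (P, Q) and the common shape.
P = [1, 3, 9] / [2, 5] / [4, 8] / [6] / [7];  Q = [1, 2, 6] / [3, 4] / [5, 9] / [7] / [8];  common shape = (3, 2, 2, 1, 1)

Row-insert the values π_1, π_2, … into P one at a time, bumping the leftmost entry strictly greater than the inserted value down to the next row. The recording tableau Q records, in position (i, j), the step at which that cell was added to P.
  Insert 7 (step 1): P = [7];  Q = [1]
  Insert 8 (step 2): P = [7, 8];  Q = [1, 2]
  Insert 4 (step 3): P = [4, 8] / [7];  Q = [1, 2] / [3]
  Insert 6 (step 4): P = [4, 6] / [7, 8];  Q = [1, 2] / [3, 4]
  Insert 5 (step 5): P = [4, 5] / [6, 8] / [7];  Q = [1, 2] / [3, 4] / [5]
  Insert 9 (step 6): P = [4, 5, 9] / [6, 8] / [7];  Q = [1, 2, 6] / [3, 4] / [5]
  Insert 2 (step 7): P = [2, 5, 9] / [4, 8] / [6] / [7];  Q = [1, 2, 6] / [3, 4] / [5] / [7]
  Insert 1 (step 8): P = [1, 5, 9] / [2, 8] / [4] / [6] / [7];  Q = [1, 2, 6] / [3, 4] / [5] / [7] / [8]
  Insert 3 (step 9): P = [1, 3, 9] / [2, 5] / [4, 8] / [6] / [7];  Q = [1, 2, 6] / [3, 4] / [5, 9] / [7] / [8]
Final shape: (3, 2, 2, 1, 1).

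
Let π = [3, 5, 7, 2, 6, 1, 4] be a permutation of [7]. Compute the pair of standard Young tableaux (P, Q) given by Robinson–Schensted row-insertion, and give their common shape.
P = [1, 4, 6] / [2, 5] / [3, 7];  Q = [1, 2, 3] / [4, 5] / [6, 7];  common shape = (3, 2, 2)

Row-insert the values π_1, π_2, … into P one at a time, bumping the leftmost entry strictly greater than the inserted value down to the next row. The recording tableau Q records, in position (i, j), the step at which that cell was added to P.
  Insert 3 (step 1): P = [3];  Q = [1]
  Insert 5 (step 2): P = [3, 5];  Q = [1, 2]
  Insert 7 (step 3): P = [3, 5, 7];  Q = [1, 2, 3]
  Insert 2 (step 4): P = [2, 5, 7] / [3];  Q = [1, 2, 3] / [4]
  Insert 6 (step 5): P = [2, 5, 6] / [3, 7];  Q = [1, 2, 3] / [4, 5]
  Insert 1 (step 6): P = [1, 5, 6] / [2, 7] / [3];  Q = [1, 2, 3] / [4, 5] / [6]
  Insert 4 (step 7): P = [1, 4, 6] / [2, 5] / [3, 7];  Q = [1, 2, 3] / [4, 5] / [6, 7]
Final shape: (3, 2, 2).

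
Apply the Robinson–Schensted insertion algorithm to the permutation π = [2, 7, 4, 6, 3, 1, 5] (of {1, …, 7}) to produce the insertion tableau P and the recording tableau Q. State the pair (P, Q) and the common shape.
P = [1, 3, 5] / [2, 6] / [4] / [7];  Q = [1, 2, 4] / [3, 7] / [5] / [6];  common shape = (3, 2, 1, 1)

Row-insert the values π_1, π_2, … into P one at a time, bumping the leftmost entry strictly greater than the inserted value down to the next row. The recording tableau Q records, in position (i, j), the step at which that cell was added to P.
  Insert 2 (step 1): P = [2];  Q = [1]
  Insert 7 (step 2): P = [2, 7];  Q = [1, 2]
  Insert 4 (step 3): P = [2, 4] / [7];  Q = [1, 2] / [3]
  Insert 6 (step 4): P = [2, 4, 6] / [7];  Q = [1, 2, 4] / [3]
  Insert 3 (step 5): P = [2, 3, 6] / [4] / [7];  Q = [1, 2, 4] / [3] / [5]
  Insert 1 (step 6): P = [1, 3, 6] / [2] / [4] / [7];  Q = [1, 2, 4] / [3] / [5] / [6]
  Insert 5 (step 7): P = [1, 3, 5] / [2, 6] / [4] / [7];  Q = [1, 2, 4] / [3, 7] / [5] / [6]
Final shape: (3, 2, 1, 1).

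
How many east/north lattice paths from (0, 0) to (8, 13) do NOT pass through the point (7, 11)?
Number of paths = 108018

Total paths from (0, 0) to (8, 13): C(21, 8) = 203490. Paths through (7, 11): (paths (0, 0) → (7, 11)) × (paths (7, 11) → (8, 13)) = C(18, 7) · C(3, 1) = 31824 · 3 = 95472. Avoidance count = 203490 − 95472 = 108018.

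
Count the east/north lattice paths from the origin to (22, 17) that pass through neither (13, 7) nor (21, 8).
Number of paths = 43824030600

Inclusion–exclusion. Total paths: C(39, 22) = 51021117810. Through P₁: C(20, 13)·C(19, 9) = 7161142560. Through P₂: C(29, 21)·C(10, 1) = 42921450. Since P₁ is strictly southwest of P₂, a monotone path through both must visit P₁ then P₂; paths through both = C(20, 13)·C(9, 8)·C(10, 1) = 6976800. Avoid both = 51021117810 − 7161142560 − 42921450 + 6976800 = 43824030600.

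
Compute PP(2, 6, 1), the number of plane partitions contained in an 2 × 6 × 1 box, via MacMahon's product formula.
PP(2, 6, 1) = 28

Evaluate the triple product over i = 1..2, j = 1..6, k = 1..1. The factors are (2/1) · (3/2) · (4/3) · (5/4) · (6/5) · (7/6) · (3/2) · (4/3) · … (12 factors total). The numerators and denominators telescope so the product is an integer; carrying out the multiplication exactly gives PP(2, 6, 1) = 28.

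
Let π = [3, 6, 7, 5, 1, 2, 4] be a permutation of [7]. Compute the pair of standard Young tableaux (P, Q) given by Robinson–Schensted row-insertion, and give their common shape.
P = [1, 2, 4] / [3, 5, 7] / [6];  Q = [1, 2, 3] / [4, 6, 7] / [5];  common shape = (3, 3, 1)

Row-insert the values π_1, π_2, … into P one at a time, bumping the leftmost entry strictly greater than the inserted value down to the next row. The recording tableau Q records, in position (i, j), the step at which that cell was added to P.
  Insert 3 (step 1): P = [3];  Q = [1]
  Insert 6 (step 2): P = [3, 6];  Q = [1, 2]
  Insert 7 (step 3): P = [3, 6, 7];  Q = [1, 2, 3]
  Insert 5 (step 4): P = [3, 5, 7] / [6];  Q = [1, 2, 3] / [4]
  Insert 1 (step 5): P = [1, 5, 7] / [3] / [6];  Q = [1, 2, 3] / [4] / [5]
  Insert 2 (step 6): P = [1, 2, 7] / [3, 5] / [6];  Q = [1, 2, 3] / [4, 6] / [5]
  Insert 4 (step 7): P = [1, 2, 4] / [3, 5, 7] / [6];  Q = [1, 2, 3] / [4, 6, 7] / [5]
Final shape: (3, 3, 1).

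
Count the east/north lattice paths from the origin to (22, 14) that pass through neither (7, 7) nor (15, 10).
Number of paths = 2319171792

Inclusion–exclusion. Total paths: C(36, 22) = 3796297200. Through P₁: C(14, 7)·C(22, 15) = 585307008. Through P₂: C(25, 15)·C(11, 7) = 1078690800. Since P₁ is strictly southwest of P₂, a monotone path through both must visit P₁ then P₂; paths through both = C(14, 7)·C(11, 8)·C(11, 7) = 186872400. Avoid both = 3796297200 − 585307008 − 1078690800 + 186872400 = 2319171792.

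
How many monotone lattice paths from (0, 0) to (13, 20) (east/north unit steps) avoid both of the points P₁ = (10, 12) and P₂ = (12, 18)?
Number of paths = 261308439

Inclusion–exclusion. Total paths: C(33, 13) = 573166440. Through P₁: C(22, 10)·C(11, 3) = 106696590. Through P₂: C(30, 12)·C(3, 1) = 259479675. Since P₁ is strictly southwest of P₂, a monotone path through both must visit P₁ then P₂; paths through both = C(22, 10)·C(8, 2)·C(3, 1) = 54318264. Avoid both = 573166440 − 106696590 − 259479675 + 54318264 = 261308439.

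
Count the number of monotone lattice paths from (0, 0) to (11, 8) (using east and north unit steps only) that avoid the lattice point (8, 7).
Number of paths = 49842

Total paths from (0, 0) to (11, 8): C(19, 11) = 75582. Paths through (8, 7): (paths (0, 0) → (8, 7)) × (paths (8, 7) → (11, 8)) = C(15, 8) · C(4, 3) = 6435 · 4 = 25740. Avoidance count = 75582 − 25740 = 49842.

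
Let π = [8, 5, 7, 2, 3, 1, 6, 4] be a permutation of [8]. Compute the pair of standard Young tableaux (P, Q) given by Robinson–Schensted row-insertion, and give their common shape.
P = [1, 3, 4] / [2, 6] / [5, 7] / [8];  Q = [1, 3, 7] / [2, 5] / [4, 8] / [6];  common shape = (3, 2, 2, 1)

Row-insert the values π_1, π_2, … into P one at a time, bumping the leftmost entry strictly greater than the inserted value down to the next row. The recording tableau Q records, in position (i, j), the step at which that cell was added to P.
  Insert 8 (step 1): P = [8];  Q = [1]
  Insert 5 (step 2): P = [5] / [8];  Q = [1] / [2]
  Insert 7 (step 3): P = [5, 7] / [8];  Q = [1, 3] / [2]
  Insert 2 (step 4): P = [2, 7] / [5] / [8];  Q = [1, 3] / [2] / [4]
  Insert 3 (step 5): P = [2, 3] / [5, 7] / [8];  Q = [1, 3] / [2, 5] / [4]
  Insert 1 (step 6): P = [1, 3] / [2, 7] / [5] / [8];  Q = [1, 3] / [2, 5] / [4] / [6]
  Insert 6 (step 7): P = [1, 3, 6] / [2, 7] / [5] / [8];  Q = [1, 3, 7] / [2, 5] / [4] / [6]
  Insert 4 (step 8): P = [1, 3, 4] / [2, 6] / [5, 7] / [8];  Q = [1, 3, 7] / [2, 5] / [4, 8] / [6]
Final shape: (3, 2, 2, 1).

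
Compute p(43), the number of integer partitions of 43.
p(43) = 63261

Compute p(n) via the recurrence p(n, m) = p(n, m−1) + p(n−m, m), where p(n, m) counts partitions of n with all parts ≤ m and p(n) = p(n, n). The base cases are p(0, m) = 1 and p(n, 0) = 0 for n > 0. Filling the table yields p(43) = 63261. (Euler's pentagonal recurrence is an alternative.)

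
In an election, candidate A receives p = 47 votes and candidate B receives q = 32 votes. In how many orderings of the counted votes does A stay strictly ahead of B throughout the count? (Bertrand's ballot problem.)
Strict-lead orderings = 2496103593217027343550

Total orderings of the 79 votes with 47 for A: C(79, 47) = 13146145590943010676030. By the Bertrand ballot formula (Cycle Lemma / reflection principle), the number of orderings in which A is strictly ahead of B throughout is (p − q)/(p + q) · C(p + q, p) = (47 − 32)/(47 + 32) · 13146145590943010676030 = 2496103593217027343550.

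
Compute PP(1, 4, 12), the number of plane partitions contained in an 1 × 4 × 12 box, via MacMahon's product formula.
PP(1, 4, 12) = 1820

Evaluate the triple product over i = 1..1, j = 1..4, k = 1..12. The factors are (2/1) · (3/2) · (4/3) · (5/4) · (6/5) · (7/6) · (8/7) · (9/8) · … (48 factors total). The numerators and denominators telescope so the product is an integer; carrying out the multiplication exactly gives PP(1, 4, 12) = 1820.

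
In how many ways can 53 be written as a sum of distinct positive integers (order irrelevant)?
q(53) = 5120

A partition into distinct parts is a strictly decreasing sequence summing to n. The recurrence d(n, m) = d(n, m−1) + d(n−m, m−1) (use part m at most once) with q(n) = d(n, n) gives q(53) = 5120. (Euler's theorem: # distinct-part partitions = # odd-part partitions.)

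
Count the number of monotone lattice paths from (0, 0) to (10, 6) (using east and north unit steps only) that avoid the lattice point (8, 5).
Number of paths = 4147

Total paths from (0, 0) to (10, 6): C(16, 10) = 8008. Paths through (8, 5): (paths (0, 0) → (8, 5)) × (paths (8, 5) → (10, 6)) = C(13, 8) · C(3, 2) = 1287 · 3 = 3861. Avoidance count = 8008 − 3861 = 4147.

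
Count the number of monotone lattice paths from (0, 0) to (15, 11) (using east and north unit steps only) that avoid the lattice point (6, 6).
Number of paths = 5876312

Total paths from (0, 0) to (15, 11): C(26, 15) = 7726160. Paths through (6, 6): (paths (0, 0) → (6, 6)) × (paths (6, 6) → (15, 11)) = C(12, 6) · C(14, 9) = 924 · 2002 = 1849848. Avoidance count = 7726160 − 1849848 = 5876312.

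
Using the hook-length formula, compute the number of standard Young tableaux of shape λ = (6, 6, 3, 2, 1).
# SYT of shape (6, 6, 3, 2, 1) = 6534528

Hook-length formula: f^λ = n! / Π hook(c), product over all cells c of the Young diagram. For λ = (6, 6, 3, 2, 1), n = 18 boxes. Hook lengths by row (left-to-right, top-to-bottom): [10, 8, 6, 4, 3, 2]; [9, 7, 5, 3, 2, 1]; [5, 3, 1]; [3, 1]; [1]. Product of hooks = 979776000. So f^λ = 18! / 979776000 = 6402373705728000 / 979776000 = 6534528.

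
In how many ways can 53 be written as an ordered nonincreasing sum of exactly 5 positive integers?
p(53, 5 parts) = 3266

Partitions of n into exactly k parts are in bijection with partitions of n − k into at most k parts (subtract 1 from each part). So p(53, exactly 5) = p(48, parts ≤ 5). Computing via the recurrence p(m, j) = p(m, j−1) + p(m−j, j) gives 3266.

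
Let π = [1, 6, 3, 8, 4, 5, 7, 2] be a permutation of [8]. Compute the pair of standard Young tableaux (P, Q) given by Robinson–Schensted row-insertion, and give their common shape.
P = [1, 2, 4, 5, 7] / [3, 8] / [6];  Q = [1, 2, 4, 6, 7] / [3, 5] / [8];  common shape = (5, 2, 1)

Row-insert the values π_1, π_2, … into P one at a time, bumping the leftmost entry strictly greater than the inserted value down to the next row. The recording tableau Q records, in position (i, j), the step at which that cell was added to P.
  Insert 1 (step 1): P = [1];  Q = [1]
  Insert 6 (step 2): P = [1, 6];  Q = [1, 2]
  Insert 3 (step 3): P = [1, 3] / [6];  Q = [1, 2] / [3]
  Insert 8 (step 4): P = [1, 3, 8] / [6];  Q = [1, 2, 4] / [3]
  Insert 4 (step 5): P = [1, 3, 4] / [6, 8];  Q = [1, 2, 4] / [3, 5]
  Insert 5 (step 6): P = [1, 3, 4, 5] / [6, 8];  Q = [1, 2, 4, 6] / [3, 5]
  Insert 7 (step 7): P = [1, 3, 4, 5, 7] / [6, 8];  Q = [1, 2, 4, 6, 7] / [3, 5]
  Insert 2 (step 8): P = [1, 2, 4, 5, 7] / [3, 8] / [6];  Q = [1, 2, 4, 6, 7] / [3, 5] / [8]
Final shape: (5, 2, 1).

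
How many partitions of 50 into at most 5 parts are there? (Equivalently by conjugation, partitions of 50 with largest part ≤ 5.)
p(50, parts ≤ 5) = 3765

Use the recurrence p(n, m) = p(n, m−1) + p(n−m, m): either the largest part is < m (count p(n, m−1)) or the largest part is exactly m (remove one copy of m, count p(n−m, m)). With p(0, ·) = 1 this gives p(50, parts ≤ 5) = 3765. (By conjugating Young diagrams, this also counts partitions of 50 into at most 5 parts.)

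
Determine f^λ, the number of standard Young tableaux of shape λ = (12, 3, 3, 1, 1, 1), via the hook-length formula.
# SYT of shape (12, 3, 3, 1, 1, 1) = 17556000

Hook-length formula: f^λ = n! / Π hook(c), product over all cells c of the Young diagram. For λ = (12, 3, 3, 1, 1, 1), n = 21 boxes. Hook lengths by row (left-to-right, top-to-bottom): [17, 13, 12, 9, 8, 7, 6, 5, 4, 3, 2, 1]; [7, 3, 2]; [6, 2, 1]; [3]; [2]; [1]. Product of hooks = 2910169866240. So f^λ = 21! / 2910169866240 = 51090942171709440000 / 2910169866240 = 17556000.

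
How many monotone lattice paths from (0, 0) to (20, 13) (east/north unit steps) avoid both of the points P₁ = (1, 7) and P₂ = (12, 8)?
Number of paths = 409749802

Inclusion–exclusion. Total paths: C(33, 20) = 573166440. Through P₁: C(8, 1)·C(25, 19) = 1416800. Through P₂: C(20, 12)·C(13, 8) = 162123390. Since P₁ is strictly southwest of P₂, a monotone path through both must visit P₁ then P₂; paths through both = C(8, 1)·C(12, 11)·C(13, 8) = 123552. Avoid both = 573166440 − 1416800 − 162123390 + 123552 = 409749802.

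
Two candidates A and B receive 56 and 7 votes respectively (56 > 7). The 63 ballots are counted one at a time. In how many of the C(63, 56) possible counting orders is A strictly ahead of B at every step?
Strict-lead orderings = 430321633

Total orderings of the 63 votes with 56 for A: C(63, 56) = 553270671. By the Bertrand ballot formula (Cycle Lemma / reflection principle), the number of orderings in which A is strictly ahead of B throughout is (p − q)/(p + q) · C(p + q, p) = (56 − 7)/(56 + 7) · 553270671 = 430321633.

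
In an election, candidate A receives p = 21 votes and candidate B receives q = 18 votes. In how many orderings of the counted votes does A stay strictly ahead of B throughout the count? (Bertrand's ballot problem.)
Strict-lead orderings = 4796857230

Total orderings of the 39 votes with 21 for A: C(39, 21) = 62359143990. By the Bertrand ballot formula (Cycle Lemma / reflection principle), the number of orderings in which A is strictly ahead of B throughout is (p − q)/(p + q) · C(p + q, p) = (21 − 18)/(21 + 18) · 62359143990 = 4796857230.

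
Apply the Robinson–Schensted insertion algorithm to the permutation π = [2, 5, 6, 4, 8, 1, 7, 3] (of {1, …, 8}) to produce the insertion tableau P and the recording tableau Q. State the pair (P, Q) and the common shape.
P = [1, 3, 6, 7] / [2, 4] / [5, 8];  Q = [1, 2, 3, 5] / [4, 7] / [6, 8];  common shape = (4, 2, 2)

Row-insert the values π_1, π_2, … into P one at a time, bumping the leftmost entry strictly greater than the inserted value down to the next row. The recording tableau Q records, in position (i, j), the step at which that cell was added to P.
  Insert 2 (step 1): P = [2];  Q = [1]
  Insert 5 (step 2): P = [2, 5];  Q = [1, 2]
  Insert 6 (step 3): P = [2, 5, 6];  Q = [1, 2, 3]
  Insert 4 (step 4): P = [2, 4, 6] / [5];  Q = [1, 2, 3] / [4]
  Insert 8 (step 5): P = [2, 4, 6, 8] / [5];  Q = [1, 2, 3, 5] / [4]
  Insert 1 (step 6): P = [1, 4, 6, 8] / [2] / [5];  Q = [1, 2, 3, 5] / [4] / [6]
  Insert 7 (step 7): P = [1, 4, 6, 7] / [2, 8] / [5];  Q = [1, 2, 3, 5] / [4, 7] / [6]
  Insert 3 (step 8): P = [1, 3, 6, 7] / [2, 4] / [5, 8];  Q = [1, 2, 3, 5] / [4, 7] / [6, 8]
Final shape: (4, 2, 2).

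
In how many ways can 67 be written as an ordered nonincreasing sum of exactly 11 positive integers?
p(67, 11 parts) = 167672

Partitions of n into exactly k parts are in bijection with partitions of n − k into at most k parts (subtract 1 from each part). So p(67, exactly 11) = p(56, parts ≤ 11). Computing via the recurrence p(m, j) = p(m, j−1) + p(m−j, j) gives 167672.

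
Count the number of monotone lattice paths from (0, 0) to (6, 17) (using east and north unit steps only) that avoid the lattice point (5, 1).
Number of paths = 100845

Total paths from (0, 0) to (6, 17): C(23, 6) = 100947. Paths through (5, 1): (paths (0, 0) → (5, 1)) × (paths (5, 1) → (6, 17)) = C(6, 5) · C(17, 1) = 6 · 17 = 102. Avoidance count = 100947 − 102 = 100845.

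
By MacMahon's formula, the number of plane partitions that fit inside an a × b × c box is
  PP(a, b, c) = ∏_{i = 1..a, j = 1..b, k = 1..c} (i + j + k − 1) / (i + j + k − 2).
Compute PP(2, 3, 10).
PP(2, 3, 10) = 26026

Evaluate the triple product over i = 1..2, j = 1..3, k = 1..10. The factors are (2/1) · (3/2) · (4/3) · (5/4) · (6/5) · (7/6) · (8/7) · (9/8) · … (60 factors total). The numerators and denominators telescope so the product is an integer; carrying out the multiplication exactly gives PP(2, 3, 10) = 26026.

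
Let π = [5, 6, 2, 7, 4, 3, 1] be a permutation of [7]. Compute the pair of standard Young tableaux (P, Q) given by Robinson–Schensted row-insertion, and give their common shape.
P = [1, 3, 7] / [2, 6] / [4] / [5];  Q = [1, 2, 4] / [3, 5] / [6] / [7];  common shape = (3, 2, 1, 1)

Row-insert the values π_1, π_2, … into P one at a time, bumping the leftmost entry strictly greater than the inserted value down to the next row. The recording tableau Q records, in position (i, j), the step at which that cell was added to P.
  Insert 5 (step 1): P = [5];  Q = [1]
  Insert 6 (step 2): P = [5, 6];  Q = [1, 2]
  Insert 2 (step 3): P = [2, 6] / [5];  Q = [1, 2] / [3]
  Insert 7 (step 4): P = [2, 6, 7] / [5];  Q = [1, 2, 4] / [3]
  Insert 4 (step 5): P = [2, 4, 7] / [5, 6];  Q = [1, 2, 4] / [3, 5]
  Insert 3 (step 6): P = [2, 3, 7] / [4, 6] / [5];  Q = [1, 2, 4] / [3, 5] / [6]
  Insert 1 (step 7): P = [1, 3, 7] / [2, 6] / [4] / [5];  Q = [1, 2, 4] / [3, 5] / [6] / [7]
Final shape: (3, 2, 1, 1).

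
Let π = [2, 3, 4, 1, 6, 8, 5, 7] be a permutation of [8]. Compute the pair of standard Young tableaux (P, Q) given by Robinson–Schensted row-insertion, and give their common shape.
P = [1, 3, 4, 5, 7] / [2, 6, 8];  Q = [1, 2, 3, 5, 6] / [4, 7, 8];  common shape = (5, 3)

Row-insert the values π_1, π_2, … into P one at a time, bumping the leftmost entry strictly greater than the inserted value down to the next row. The recording tableau Q records, in position (i, j), the step at which that cell was added to P.
  Insert 2 (step 1): P = [2];  Q = [1]
  Insert 3 (step 2): P = [2, 3];  Q = [1, 2]
  Insert 4 (step 3): P = [2, 3, 4];  Q = [1, 2, 3]
  Insert 1 (step 4): P = [1, 3, 4] / [2];  Q = [1, 2, 3] / [4]
  Insert 6 (step 5): P = [1, 3, 4, 6] / [2];  Q = [1, 2, 3, 5] / [4]
  Insert 8 (step 6): P = [1, 3, 4, 6, 8] / [2];  Q = [1, 2, 3, 5, 6] / [4]
  Insert 5 (step 7): P = [1, 3, 4, 5, 8] / [2, 6];  Q = [1, 2, 3, 5, 6] / [4, 7]
  Insert 7 (step 8): P = [1, 3, 4, 5, 7] / [2, 6, 8];  Q = [1, 2, 3, 5, 6] / [4, 7, 8]
Final shape: (5, 3).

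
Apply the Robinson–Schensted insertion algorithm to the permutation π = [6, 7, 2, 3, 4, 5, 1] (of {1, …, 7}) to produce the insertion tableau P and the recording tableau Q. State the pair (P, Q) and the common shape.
P = [1, 3, 4, 5] / [2, 7] / [6];  Q = [1, 2, 5, 6] / [3, 4] / [7];  common shape = (4, 2, 1)

Row-insert the values π_1, π_2, … into P one at a time, bumping the leftmost entry strictly greater than the inserted value down to the next row. The recording tableau Q records, in position (i, j), the step at which that cell was added to P.
  Insert 6 (step 1): P = [6];  Q = [1]
  Insert 7 (step 2): P = [6, 7];  Q = [1, 2]
  Insert 2 (step 3): P = [2, 7] / [6];  Q = [1, 2] / [3]
  Insert 3 (step 4): P = [2, 3] / [6, 7];  Q = [1, 2] / [3, 4]
  Insert 4 (step 5): P = [2, 3, 4] / [6, 7];  Q = [1, 2, 5] / [3, 4]
  Insert 5 (step 6): P = [2, 3, 4, 5] / [6, 7];  Q = [1, 2, 5, 6] / [3, 4]
  Insert 1 (step 7): P = [1, 3, 4, 5] / [2, 7] / [6];  Q = [1, 2, 5, 6] / [3, 4] / [7]
Final shape: (4, 2, 1).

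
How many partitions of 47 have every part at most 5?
p(47, parts ≤ 5) = 3034

Use the recurrence p(n, m) = p(n, m−1) + p(n−m, m): either the largest part is < m (count p(n, m−1)) or the largest part is exactly m (remove one copy of m, count p(n−m, m)). With p(0, ·) = 1 this gives p(47, parts ≤ 5) = 3034. (By conjugating Young diagrams, this also counts partitions of 47 into at most 5 parts.)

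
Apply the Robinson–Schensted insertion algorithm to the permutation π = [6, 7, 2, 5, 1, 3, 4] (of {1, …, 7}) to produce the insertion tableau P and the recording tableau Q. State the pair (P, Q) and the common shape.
P = [1, 3, 4] / [2, 5] / [6, 7];  Q = [1, 2, 7] / [3, 4] / [5, 6];  common shape = (3, 2, 2)

Row-insert the values π_1, π_2, … into P one at a time, bumping the leftmost entry strictly greater than the inserted value down to the next row. The recording tableau Q records, in position (i, j), the step at which that cell was added to P.
  Insert 6 (step 1): P = [6];  Q = [1]
  Insert 7 (step 2): P = [6, 7];  Q = [1, 2]
  Insert 2 (step 3): P = [2, 7] / [6];  Q = [1, 2] / [3]
  Insert 5 (step 4): P = [2, 5] / [6, 7];  Q = [1, 2] / [3, 4]
  Insert 1 (step 5): P = [1, 5] / [2, 7] / [6];  Q = [1, 2] / [3, 4] / [5]
  Insert 3 (step 6): P = [1, 3] / [2, 5] / [6, 7];  Q = [1, 2] / [3, 4] / [5, 6]
  Insert 4 (step 7): P = [1, 3, 4] / [2, 5] / [6, 7];  Q = [1, 2, 7] / [3, 4] / [5, 6]
Final shape: (3, 2, 2).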